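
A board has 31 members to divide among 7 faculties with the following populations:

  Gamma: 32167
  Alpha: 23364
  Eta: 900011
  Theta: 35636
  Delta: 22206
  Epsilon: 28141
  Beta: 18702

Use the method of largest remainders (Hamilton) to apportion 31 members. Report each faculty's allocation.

The standard divisor is 1060227/31 ≈ 34200.871.
Standard quotas: Gamma 0.9405, Alpha 0.6831, Eta 26.3154, Theta 1.0420, Delta 0.6493, Epsilon 0.8228, Beta 0.5468.
Lower quotas: Gamma 0, Alpha 0, Eta 26, Theta 1, Delta 0, Epsilon 0, Beta 0 (sum 27, leaving 4 seats).
Remainders in descending order: Gamma 0.9405, Epsilon 0.8228, Alpha 0.6831, Delta 0.6493, Beta 0.5468, Eta 0.3154, Theta 0.0420.
Largest remainders: Gamma, Epsilon, Alpha, Delta receive the extra seats.

Gamma=1; Alpha=1; Eta=26; Theta=1; Delta=1; Epsilon=1; Beta=0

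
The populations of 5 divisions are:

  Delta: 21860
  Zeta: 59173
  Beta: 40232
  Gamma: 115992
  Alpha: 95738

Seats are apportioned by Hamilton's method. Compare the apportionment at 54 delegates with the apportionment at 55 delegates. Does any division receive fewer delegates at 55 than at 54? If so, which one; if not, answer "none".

At 54 seats: Delta 4, Zeta 10, Beta 6, Gamma 19, Alpha 15.
At 55 seats: Delta 3, Zeta 10, Beta 7, Gamma 19, Alpha 16.
Delta drops from 4 to 3.

Delta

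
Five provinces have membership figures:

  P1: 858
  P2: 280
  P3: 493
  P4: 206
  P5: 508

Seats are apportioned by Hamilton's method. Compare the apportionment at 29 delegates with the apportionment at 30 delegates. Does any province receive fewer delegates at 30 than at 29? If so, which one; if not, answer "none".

At 29 seats: P1 11, P2 3, P3 6, P4 3, P5 6.
At 30 seats: P1 11, P2 4, P3 6, P4 3, P5 6.
No province's allocation decreased.

none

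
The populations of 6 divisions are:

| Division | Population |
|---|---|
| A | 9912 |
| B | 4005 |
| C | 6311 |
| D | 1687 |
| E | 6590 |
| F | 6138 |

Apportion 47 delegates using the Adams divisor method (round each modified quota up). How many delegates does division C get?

8

Standard divisor 34643/47 ≈ 737.085; standard quotas: A 13.448, B 5.434, C 8.562, D 2.289, E 8.941, F 8.327.
Rounding up gives 14, 6, 9, 3, 9, 9 = 50 seats, so the divisor must be adjusted.
With modified divisor 795: modified quotas A 12.468, B 5.038, C 7.938, D 2.122, E 8.289, F 7.721.
Rounding up: A 13, B 6, C 8, D 3, E 9, F 8 (total 47).
C receives 8.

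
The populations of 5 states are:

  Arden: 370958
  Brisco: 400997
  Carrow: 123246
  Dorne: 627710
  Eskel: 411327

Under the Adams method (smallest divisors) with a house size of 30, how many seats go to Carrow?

2

Standard divisor 1934238/30 ≈ 64474.6; standard quotas: Arden 5.754, Brisco 6.219, Carrow 1.912, Dorne 9.736, Eskel 6.380.
Rounding up gives 6, 7, 2, 10, 7 = 32 seats, so the divisor must be adjusted.
With modified divisor 69200: modified quotas Arden 5.361, Brisco 5.795, Carrow 1.781, Dorne 9.071, Eskel 5.944.
Rounding up: Arden 6, Brisco 6, Carrow 2, Dorne 10, Eskel 6 (total 30).
Carrow receives 2.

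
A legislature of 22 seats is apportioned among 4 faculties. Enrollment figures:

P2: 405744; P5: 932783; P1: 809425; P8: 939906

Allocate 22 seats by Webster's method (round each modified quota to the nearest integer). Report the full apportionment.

P2 3, P5 6, P1 6, P8 7

Standard divisor 3087858/22 ≈ 140357.182; standard quotas: P2 2.891, P5 6.646, P1 5.767, P8 6.697.
Rounding to the nearest integer gives 3, 7, 6, 7 = 23 seats, so the divisor must be adjusted.
With modified divisor 144100: modified quotas P2 2.816, P5 6.473, P1 5.617, P8 6.523.
Rounding to the nearest integer: P2 3, P5 6, P1 6, P8 7 (total 22).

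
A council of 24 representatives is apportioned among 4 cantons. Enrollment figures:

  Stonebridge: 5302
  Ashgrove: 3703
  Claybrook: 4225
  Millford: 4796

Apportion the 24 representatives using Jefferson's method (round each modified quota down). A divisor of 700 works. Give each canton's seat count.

With modified divisor 700: modified quotas Stonebridge 7.574, Ashgrove 5.290, Claybrook 6.036, Millford 6.851.
Rounding down: Stonebridge 7, Ashgrove 5, Claybrook 6, Millford 6 (total 24).

Stonebridge=7, Ashgrove=5, Claybrook=6, Millford=6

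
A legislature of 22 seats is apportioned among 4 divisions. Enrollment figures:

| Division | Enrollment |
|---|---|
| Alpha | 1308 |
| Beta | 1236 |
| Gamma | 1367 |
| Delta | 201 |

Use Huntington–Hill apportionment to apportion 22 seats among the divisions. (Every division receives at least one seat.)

With divisor 187: modified quotas Alpha 6.995, Beta 6.610, Gamma 7.310, Delta 1.075.
Geometric-mean thresholds: Alpha √(6·7)=6.481, Beta √(6·7)=6.481, Gamma √(7·8)=7.483, Delta √(1·2)=1.414.
Each quota rounded against its threshold gives Alpha 7, Beta 7, Gamma 7, Delta 1 (total 22).

Alpha: 7, Beta: 7, Gamma: 7, Delta: 1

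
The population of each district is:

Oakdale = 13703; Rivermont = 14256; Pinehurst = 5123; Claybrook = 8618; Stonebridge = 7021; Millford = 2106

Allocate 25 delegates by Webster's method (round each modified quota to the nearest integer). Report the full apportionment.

Standard divisor 50827/25 ≈ 2033.08; standard quotas: Oakdale 6.740, Rivermont 7.012, Pinehurst 2.520, Claybrook 4.239, Stonebridge 3.453, Millford 1.036.
Rounding to the nearest integer gives Oakdale 7, Rivermont 7, Pinehurst 3, Claybrook 4, Stonebridge 3, Millford 1 — total 25, matching the house size, so no adjustment is needed.

Oakdale=7, Rivermont=7, Pinehurst=3, Claybrook=4, Stonebridge=3, Millford=1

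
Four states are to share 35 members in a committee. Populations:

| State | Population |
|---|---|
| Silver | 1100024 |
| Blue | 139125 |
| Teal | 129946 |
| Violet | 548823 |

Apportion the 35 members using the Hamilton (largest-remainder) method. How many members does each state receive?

Total 1917918; standard divisor 1917918/35 ≈ 54797.657.
Standard quotas: Silver 20.0743, Blue 2.5389, Teal 2.3714, Violet 10.0154.
Lower quotas: Silver 20, Blue 2, Teal 2, Violet 10 (sum 34, leaving 1 seat).
Remainders in descending order: Blue 0.5389, Teal 0.3714, Silver 0.0743, Violet 0.0154.
The surplus seat goes to Blue.

Silver 20; Blue 3; Teal 2; Violet 10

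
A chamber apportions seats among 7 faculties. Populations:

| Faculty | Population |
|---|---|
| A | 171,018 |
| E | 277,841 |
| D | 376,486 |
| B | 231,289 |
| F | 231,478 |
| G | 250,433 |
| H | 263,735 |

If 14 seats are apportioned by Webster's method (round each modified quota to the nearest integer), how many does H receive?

Standard divisor 1802280/14 ≈ 128734.286; standard quotas: A 1.328, E 2.158, D 2.925, B 1.797, F 1.798, G 1.945, H 2.049.
Rounding to the nearest integer gives A 1, E 2, D 3, B 2, F 2, G 2, H 2 — total 14, matching the house size, so no adjustment is needed.
H receives 2.

2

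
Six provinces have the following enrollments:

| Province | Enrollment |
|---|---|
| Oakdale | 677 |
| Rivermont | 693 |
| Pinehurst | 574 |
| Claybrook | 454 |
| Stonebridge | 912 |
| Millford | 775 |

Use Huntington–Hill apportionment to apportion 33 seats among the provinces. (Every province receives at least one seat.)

With divisor 125: modified quotas Oakdale 5.416, Rivermont 5.544, Pinehurst 4.592, Claybrook 3.632, Stonebridge 7.296, Millford 6.200.
Geometric-mean thresholds: Oakdale √(5·6)=5.477, Rivermont √(5·6)=5.477, Pinehurst √(4·5)=4.472, Claybrook √(3·4)=3.464, Stonebridge √(7·8)=7.483, Millford √(6·7)=6.481.
Each quota rounded against its threshold gives Oakdale 5, Rivermont 6, Pinehurst 5, Claybrook 4, Stonebridge 7, Millford 6 (total 33).

Oakdale=5, Rivermont=6, Pinehurst=5, Claybrook=4, Stonebridge=7, Millford=6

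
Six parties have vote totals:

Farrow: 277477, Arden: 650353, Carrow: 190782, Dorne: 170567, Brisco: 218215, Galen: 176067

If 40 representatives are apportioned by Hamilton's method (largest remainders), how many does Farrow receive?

Total 1683461; standard divisor 1683461/40 ≈ 42086.525.
Standard quotas: Farrow 6.5930, Arden 15.4528, Carrow 4.5331, Dorne 4.0528, Brisco 5.1849, Galen 4.1835.
Lower quotas: Farrow 6, Arden 15, Carrow 4, Dorne 4, Brisco 5, Galen 4 (sum 38, leaving 2 seats).
Remainders in descending order: Farrow 0.5930, Carrow 0.5331, Arden 0.4528, Brisco 0.1849, Galen 0.1835, Dorne 0.0528.
The surplus seats go to Farrow, Carrow.
Farrow receives 7.

7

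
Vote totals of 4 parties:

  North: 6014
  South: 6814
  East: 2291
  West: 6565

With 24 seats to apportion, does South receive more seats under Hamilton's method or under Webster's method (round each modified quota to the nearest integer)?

Hamilton: North 7, South 8, East 2, West 7.
Webster: North 7, South 7, East 3, West 7.
South gets 8 under Hamilton and 7 under Webster.

Hamilton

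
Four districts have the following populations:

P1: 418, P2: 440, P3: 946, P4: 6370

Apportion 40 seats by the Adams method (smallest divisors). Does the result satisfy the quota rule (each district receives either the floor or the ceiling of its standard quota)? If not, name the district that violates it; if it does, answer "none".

P4

Standard quotas: P1 2.046, P2 2.153, P3 4.629, P4 31.172.
Adams allocation: P1 2, P2 3, P3 5, P4 30.
P4 has quota 31.172 (lower 31, upper 32) but receives 30 — outside the quota interval.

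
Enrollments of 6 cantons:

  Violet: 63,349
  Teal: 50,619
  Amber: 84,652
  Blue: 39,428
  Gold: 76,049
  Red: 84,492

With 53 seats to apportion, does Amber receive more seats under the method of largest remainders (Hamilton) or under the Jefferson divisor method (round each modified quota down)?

Jefferson

Hamilton: Violet 9, Teal 7, Amber 11, Blue 5, Gold 10, Red 11.
Jefferson: Violet 8, Teal 7, Amber 12, Blue 5, Gold 10, Red 11.
Amber gets 11 under Hamilton and 12 under Jefferson.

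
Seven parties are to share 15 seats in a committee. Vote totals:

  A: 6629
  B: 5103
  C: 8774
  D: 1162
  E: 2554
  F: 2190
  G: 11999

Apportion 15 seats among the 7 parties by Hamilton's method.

A 3, B 2, C 3, D 0, E 1, F 1, G 5

Standard divisor: 38411 ÷ 15 ≈ 2560.733.
Standard quotas: A 2.5887, B 1.9928, C 3.4264, D 0.4538, E 0.9974, F 0.8552, G 4.6858.
Lower quotas: A 2, B 1, C 3, D 0, E 0, F 0, G 4 (sum 10, leaving 5 seats).
Remainders in descending order: E 0.9974, B 0.9928, F 0.8552, G 0.6858, A 0.5887, D 0.4538, C 0.4264.
Largest remainders: E, B, F, G, A receive the extra seats.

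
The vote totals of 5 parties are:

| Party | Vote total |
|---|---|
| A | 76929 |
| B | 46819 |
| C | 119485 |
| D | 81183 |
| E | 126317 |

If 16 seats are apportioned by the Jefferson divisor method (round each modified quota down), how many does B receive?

Standard divisor 450733/16 ≈ 28170.812; standard quotas: A 2.731, B 1.662, C 4.241, D 2.882, E 4.484.
Rounding down gives 2, 1, 4, 2, 4 = 13 seats, so the divisor must be adjusted.
With modified divisor 24600: modified quotas A 3.127, B 1.903, C 4.857, D 3.300, E 5.135.
Rounding down: A 3, B 1, C 4, D 3, E 5 (total 16).
B receives 1.

1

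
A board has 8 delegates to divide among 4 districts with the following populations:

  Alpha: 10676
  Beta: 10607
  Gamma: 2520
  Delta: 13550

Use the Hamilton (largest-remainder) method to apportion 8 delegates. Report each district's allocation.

Alpha 2, Beta 2, Gamma 1, Delta 3

The standard divisor is 37353/8 ≈ 4669.125.
Standard quotas: Alpha 2.2865, Beta 2.2717, Gamma 0.5397, Delta 2.9020.
Lower quotas: Alpha 2, Beta 2, Gamma 0, Delta 2 (sum 6, leaving 2 seats).
Remainders in descending order: Delta 0.9020, Gamma 0.5397, Alpha 0.2865, Beta 0.2717.
The surplus seats go to Delta, Gamma.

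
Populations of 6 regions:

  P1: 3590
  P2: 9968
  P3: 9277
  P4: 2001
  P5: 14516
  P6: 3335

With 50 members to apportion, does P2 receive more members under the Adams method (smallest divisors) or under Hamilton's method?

Adams: P1 4, P2 11, P3 11, P4 3, P5 17, P6 4.
Hamilton: P1 4, P2 12, P3 11, P4 2, P5 17, P6 4.
P2 gets 11 under Adams and 12 under Hamilton.

Hamilton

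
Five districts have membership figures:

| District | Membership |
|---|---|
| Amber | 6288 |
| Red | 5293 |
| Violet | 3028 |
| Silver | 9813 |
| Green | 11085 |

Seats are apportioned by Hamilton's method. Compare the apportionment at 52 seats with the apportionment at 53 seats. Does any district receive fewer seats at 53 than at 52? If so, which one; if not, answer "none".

Violet

At 52 seats: Amber 9, Red 8, Violet 5, Silver 14, Green 16.
At 53 seats: Amber 9, Red 8, Violet 4, Silver 15, Green 17.
Violet drops from 5 to 4.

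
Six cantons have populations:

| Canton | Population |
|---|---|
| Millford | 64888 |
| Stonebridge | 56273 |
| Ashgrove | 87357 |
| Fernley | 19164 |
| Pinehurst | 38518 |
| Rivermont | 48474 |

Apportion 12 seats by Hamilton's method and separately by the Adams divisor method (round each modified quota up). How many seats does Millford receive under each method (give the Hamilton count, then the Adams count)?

3 and 2

Hamilton: Millford 3, Stonebridge 2, Ashgrove 3, Fernley 1, Pinehurst 1, Rivermont 2.
Adams: Millford 2, Stonebridge 2, Ashgrove 3, Fernley 1, Pinehurst 2, Rivermont 2.
Millford gets 3 under Hamilton and 2 under Adams.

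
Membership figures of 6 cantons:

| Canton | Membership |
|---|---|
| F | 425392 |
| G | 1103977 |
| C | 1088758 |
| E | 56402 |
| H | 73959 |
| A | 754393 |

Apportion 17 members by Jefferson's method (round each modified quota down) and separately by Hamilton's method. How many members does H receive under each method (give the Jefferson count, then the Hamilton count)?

0 and 1

Jefferson: F 2, G 6, C 5, E 0, H 0, A 4.
Hamilton: F 2, G 5, C 5, E 0, H 1, A 4.
H gets 0 under Jefferson and 1 under Hamilton.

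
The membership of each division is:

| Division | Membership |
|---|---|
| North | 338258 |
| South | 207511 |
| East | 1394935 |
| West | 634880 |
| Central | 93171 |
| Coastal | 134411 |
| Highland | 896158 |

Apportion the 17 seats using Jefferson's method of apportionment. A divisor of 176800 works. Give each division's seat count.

North 1; South 1; East 7; West 3; Central 0; Coastal 0; Highland 5

With modified divisor 176800: modified quotas North 1.913, South 1.174, East 7.890, West 3.591, Central 0.527, Coastal 0.760, Highland 5.069.
Rounding down: North 1, South 1, East 7, West 3, Central 0, Coastal 0, Highland 5 (total 17).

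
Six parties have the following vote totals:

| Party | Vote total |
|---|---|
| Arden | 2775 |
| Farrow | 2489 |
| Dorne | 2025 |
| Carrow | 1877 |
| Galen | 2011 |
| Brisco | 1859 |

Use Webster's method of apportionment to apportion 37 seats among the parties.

Standard divisor 13036/37 ≈ 352.324; standard quotas: Arden 7.876, Farrow 7.065, Dorne 5.748, Carrow 5.327, Galen 5.708, Brisco 5.276.
Rounding to the nearest integer gives Arden 8, Farrow 7, Dorne 6, Carrow 5, Galen 6, Brisco 5 — total 37, matching the house size, so no adjustment is needed.

Arden: 8, Farrow: 7, Dorne: 6, Carrow: 5, Galen: 6, Brisco: 5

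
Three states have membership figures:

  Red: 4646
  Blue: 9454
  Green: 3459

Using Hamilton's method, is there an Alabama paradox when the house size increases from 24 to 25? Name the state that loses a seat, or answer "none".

At 24 seats: Red 6, Blue 13, Green 5.
At 25 seats: Red 7, Blue 13, Green 5.
No state's allocation decreased.

none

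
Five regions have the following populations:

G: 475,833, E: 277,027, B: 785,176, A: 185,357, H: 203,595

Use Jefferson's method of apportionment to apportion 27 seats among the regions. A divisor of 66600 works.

G 7, E 4, B 11, A 2, H 3

With modified divisor 66600: modified quotas G 7.145, E 4.160, B 11.789, A 2.783, H 3.057.
Rounding down: G 7, E 4, B 11, A 2, H 3 (total 27).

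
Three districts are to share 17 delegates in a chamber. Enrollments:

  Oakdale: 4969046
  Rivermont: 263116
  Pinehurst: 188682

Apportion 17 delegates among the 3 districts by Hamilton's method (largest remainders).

Oakdale: 15, Rivermont: 1, Pinehurst: 1

The standard divisor is 5420844/17 ≈ 318873.176.
Standard quotas: Oakdale 15.5831, Rivermont 0.8251, Pinehurst 0.5917.
Lower quotas: Oakdale 15, Rivermont 0, Pinehurst 0 (sum 15, leaving 2 seats).
Remainders in descending order: Rivermont 0.8251, Pinehurst 0.5917, Oakdale 0.5831.
The surplus seats go to Rivermont, Pinehurst.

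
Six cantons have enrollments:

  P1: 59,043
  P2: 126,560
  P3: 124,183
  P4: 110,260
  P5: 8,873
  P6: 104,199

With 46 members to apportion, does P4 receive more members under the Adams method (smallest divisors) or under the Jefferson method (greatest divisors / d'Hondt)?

Adams: P1 5, P2 11, P3 11, P4 9, P5 1, P6 9.
Jefferson: P1 5, P2 11, P3 11, P4 10, P5 0, P6 9.
P4 gets 9 under Adams and 10 under Jefferson.

Jefferson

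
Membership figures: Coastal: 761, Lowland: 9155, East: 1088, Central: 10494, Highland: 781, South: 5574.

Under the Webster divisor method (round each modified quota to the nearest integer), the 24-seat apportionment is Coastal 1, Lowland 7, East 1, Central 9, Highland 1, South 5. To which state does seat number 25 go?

Lowland

Priority for the next seat is population ÷ (current seats + 0.5).
Priorities: Coastal 507.333, Lowland 1220.667, East 725.333, Central 1104.632, Highland 520.667, South 1013.455.
Highest priority: Lowland.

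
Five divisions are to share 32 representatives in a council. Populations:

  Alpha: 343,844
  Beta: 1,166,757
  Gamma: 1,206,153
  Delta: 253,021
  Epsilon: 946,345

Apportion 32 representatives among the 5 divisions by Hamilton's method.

Alpha 3, Beta 9, Gamma 10, Delta 2, Epsilon 8

The standard divisor is 3916120/32 ≈ 122378.75.
Standard quotas: Alpha 2.8097, Beta 9.5340, Gamma 9.8559, Delta 2.0675, Epsilon 7.7329.
Lower quotas: Alpha 2, Beta 9, Gamma 9, Delta 2, Epsilon 7 (sum 29, leaving 3 seats).
Remainders in descending order: Gamma 0.8559, Alpha 0.8097, Epsilon 0.7329, Beta 0.5340, Delta 0.0675.
Largest remainders: Gamma, Alpha, Epsilon receive the extra seats.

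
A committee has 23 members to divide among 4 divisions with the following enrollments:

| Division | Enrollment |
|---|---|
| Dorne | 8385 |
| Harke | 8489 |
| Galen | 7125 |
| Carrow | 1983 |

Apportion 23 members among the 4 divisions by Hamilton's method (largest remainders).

Standard divisor: 25982 ÷ 23 ≈ 1129.652.
Standard quotas: Dorne 7.4226, Harke 7.5147, Galen 6.3073, Carrow 1.7554.
Lower quotas: Dorne 7, Harke 7, Galen 6, Carrow 1 (sum 21, leaving 2 seats).
Remainders in descending order: Carrow 0.7554, Harke 0.5147, Dorne 0.4226, Galen 0.3073.
Largest remainders: Carrow, Harke receive the extra seats.

Dorne 7, Harke 8, Galen 6, Carrow 2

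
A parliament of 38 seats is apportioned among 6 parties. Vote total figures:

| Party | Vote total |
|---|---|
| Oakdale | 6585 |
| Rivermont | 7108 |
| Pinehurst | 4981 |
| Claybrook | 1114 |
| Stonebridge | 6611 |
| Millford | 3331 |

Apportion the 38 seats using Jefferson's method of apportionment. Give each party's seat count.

Standard divisor 29730/38 ≈ 782.368; standard quotas: Oakdale 8.417, Rivermont 9.085, Pinehurst 6.367, Claybrook 1.424, Stonebridge 8.450, Millford 4.258.
Rounding down gives 8, 9, 6, 1, 8, 4 = 36 seats, so the divisor must be adjusted.
With modified divisor 720: modified quotas Oakdale 9.146, Rivermont 9.872, Pinehurst 6.918, Claybrook 1.547, Stonebridge 9.182, Millford 4.626.
Rounding down: Oakdale 9, Rivermont 9, Pinehurst 6, Claybrook 1, Stonebridge 9, Millford 4 (total 38).

Oakdale 9, Rivermont 9, Pinehurst 6, Claybrook 1, Stonebridge 9, Millford 4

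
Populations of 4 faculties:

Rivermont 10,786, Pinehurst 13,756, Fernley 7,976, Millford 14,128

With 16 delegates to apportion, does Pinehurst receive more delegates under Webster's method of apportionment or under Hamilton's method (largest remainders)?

Hamilton

Webster: Rivermont 4, Pinehurst 4, Fernley 3, Millford 5.
Hamilton: Rivermont 3, Pinehurst 5, Fernley 3, Millford 5.
Pinehurst gets 4 under Webster and 5 under Hamilton.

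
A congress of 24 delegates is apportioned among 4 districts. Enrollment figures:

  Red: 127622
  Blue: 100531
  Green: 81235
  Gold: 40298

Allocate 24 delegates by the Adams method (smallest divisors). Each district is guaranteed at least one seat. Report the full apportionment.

Standard divisor 349686/24 ≈ 14570.25; standard quotas: Red 8.759, Blue 6.900, Green 5.575, Gold 2.766.
Rounding up gives 9, 7, 6, 3 = 25 seats, so the divisor must be adjusted.
With modified divisor 16100: modified quotas Red 7.927, Blue 6.244, Green 5.046, Gold 2.503.
Rounding up: Red 8, Blue 7, Green 6, Gold 3 (total 24).

Red 8, Blue 7, Green 6, Gold 3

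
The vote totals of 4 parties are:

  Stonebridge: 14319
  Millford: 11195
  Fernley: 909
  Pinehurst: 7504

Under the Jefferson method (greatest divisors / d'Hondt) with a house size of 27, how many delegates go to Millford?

9

Standard divisor 33927/27 ≈ 1256.556; standard quotas: Stonebridge 11.395, Millford 8.909, Fernley 0.723, Pinehurst 5.972.
Rounding down gives 11, 8, 0, 5 = 24 seats, so the divisor must be adjusted.
With modified divisor 1160: modified quotas Stonebridge 12.344, Millford 9.651, Fernley 0.784, Pinehurst 6.469.
Rounding down: Stonebridge 12, Millford 9, Fernley 0, Pinehurst 6 (total 27).
Millford receives 9.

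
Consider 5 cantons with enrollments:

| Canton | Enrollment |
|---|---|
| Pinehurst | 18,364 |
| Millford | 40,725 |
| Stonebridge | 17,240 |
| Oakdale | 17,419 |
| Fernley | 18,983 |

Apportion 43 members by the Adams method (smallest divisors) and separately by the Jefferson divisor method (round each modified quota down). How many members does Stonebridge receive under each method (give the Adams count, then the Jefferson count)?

7 and 6

Adams: Pinehurst 7, Millford 15, Stonebridge 7, Oakdale 7, Fernley 7.
Jefferson: Pinehurst 7, Millford 16, Stonebridge 6, Oakdale 7, Fernley 7.
Stonebridge gets 7 under Adams and 6 under Jefferson.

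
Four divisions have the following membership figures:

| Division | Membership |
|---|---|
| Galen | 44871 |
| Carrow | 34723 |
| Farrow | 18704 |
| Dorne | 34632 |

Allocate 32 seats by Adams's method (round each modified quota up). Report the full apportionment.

Standard divisor 132930/32 ≈ 4154.062; standard quotas: Galen 10.802, Carrow 8.359, Farrow 4.503, Dorne 8.337.
Rounding up gives 11, 9, 5, 9 = 34 seats, so the divisor must be adjusted.
With modified divisor 4400: modified quotas Galen 10.198, Carrow 7.892, Farrow 4.251, Dorne 7.871.
Rounding up: Galen 11, Carrow 8, Farrow 5, Dorne 8 (total 32).

Galen=11; Carrow=8; Farrow=5; Dorne=8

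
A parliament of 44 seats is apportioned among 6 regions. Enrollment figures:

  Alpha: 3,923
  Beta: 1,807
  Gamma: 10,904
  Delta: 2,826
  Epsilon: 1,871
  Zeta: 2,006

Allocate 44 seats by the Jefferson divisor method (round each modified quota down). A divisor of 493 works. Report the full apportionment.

With modified divisor 493: modified quotas Alpha 7.957, Beta 3.665, Gamma 22.118, Delta 5.732, Epsilon 3.795, Zeta 4.069.
Rounding down: Alpha 7, Beta 3, Gamma 22, Delta 5, Epsilon 3, Zeta 4 (total 44).

Alpha 7; Beta 3; Gamma 22; Delta 5; Epsilon 3; Zeta 4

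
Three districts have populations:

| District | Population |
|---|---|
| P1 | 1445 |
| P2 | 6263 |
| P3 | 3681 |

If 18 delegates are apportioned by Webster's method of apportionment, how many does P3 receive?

Standard divisor 11389/18 ≈ 632.722; standard quotas: P1 2.284, P2 9.898, P3 5.818.
Rounding to the nearest integer gives P1 2, P2 10, P3 6 — total 18, matching the house size, so no adjustment is needed.
P3 receives 6.

6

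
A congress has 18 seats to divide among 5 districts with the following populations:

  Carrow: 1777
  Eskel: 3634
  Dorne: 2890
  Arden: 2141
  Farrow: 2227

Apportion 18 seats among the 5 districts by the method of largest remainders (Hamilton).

The standard divisor is 12669/18 ≈ 703.833.
Standard quotas: Carrow 2.525, Eskel 5.163, Dorne 4.106, Arden 3.042, Farrow 3.164.
Lower quotas: Carrow 2, Eskel 5, Dorne 4, Arden 3, Farrow 3 (sum 17, leaving 1 seat).
Remainders in descending order: Carrow 0.525, Farrow 0.164, Eskel 0.163, Dorne 0.106, Arden 0.042.
The surplus seat goes to Carrow.

Carrow 3; Eskel 5; Dorne 4; Arden 3; Farrow 3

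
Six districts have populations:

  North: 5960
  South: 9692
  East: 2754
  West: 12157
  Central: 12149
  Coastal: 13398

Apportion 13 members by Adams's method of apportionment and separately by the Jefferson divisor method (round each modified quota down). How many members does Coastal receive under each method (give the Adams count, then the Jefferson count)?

3 and 4

Adams: North 1, South 2, East 1, West 3, Central 3, Coastal 3.
Jefferson: North 1, South 2, East 0, West 3, Central 3, Coastal 4.
Coastal gets 3 under Adams and 4 under Jefferson.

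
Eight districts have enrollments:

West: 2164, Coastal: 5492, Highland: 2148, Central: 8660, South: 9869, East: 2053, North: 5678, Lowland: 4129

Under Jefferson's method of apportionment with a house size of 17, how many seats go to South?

4

Standard divisor 40193/17 ≈ 2364.294; standard quotas: West 0.915, Coastal 2.323, Highland 0.909, Central 3.663, South 4.174, East 0.868, North 2.402, Lowland 1.746.
Rounding down gives 0, 2, 0, 3, 4, 0, 2, 1 = 12 seats, so the divisor must be adjusted.
With modified divisor 2000: modified quotas West 1.082, Coastal 2.746, Highland 1.074, Central 4.330, South 4.934, East 1.026, North 2.839, Lowland 2.064.
Rounding down: West 1, Coastal 2, Highland 1, Central 4, South 4, East 1, North 2, Lowland 2 (total 17).
South receives 4.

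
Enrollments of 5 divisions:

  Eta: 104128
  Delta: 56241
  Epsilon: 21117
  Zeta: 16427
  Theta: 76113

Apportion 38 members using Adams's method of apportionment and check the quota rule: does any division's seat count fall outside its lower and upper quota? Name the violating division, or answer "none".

Standard quotas: Eta 14.440, Delta 7.799, Epsilon 2.928, Zeta 2.278, Theta 10.555.
Adams allocation: Eta 14, Delta 8, Epsilon 3, Zeta 3, Theta 10.
Every allocation lies between the lower and upper quota.

none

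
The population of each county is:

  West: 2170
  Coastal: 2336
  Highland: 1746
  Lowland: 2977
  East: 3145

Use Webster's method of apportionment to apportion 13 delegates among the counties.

West=2; Coastal=3; Highland=2; Lowland=3; East=3

Standard divisor 12374/13 ≈ 951.846; standard quotas: West 2.280, Coastal 2.454, Highland 1.834, Lowland 3.128, East 3.304.
Rounding to the nearest integer gives 2, 2, 2, 3, 3 = 12 seats, so the divisor must be adjusted.
With modified divisor 920: modified quotas West 2.359, Coastal 2.539, Highland 1.898, Lowland 3.236, East 3.418.
Rounding to the nearest integer: West 2, Coastal 3, Highland 2, Lowland 3, East 3 (total 13).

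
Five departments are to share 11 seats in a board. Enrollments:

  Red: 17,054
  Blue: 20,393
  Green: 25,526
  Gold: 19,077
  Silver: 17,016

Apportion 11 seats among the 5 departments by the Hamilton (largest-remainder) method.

Red 2, Blue 2, Green 3, Gold 2, Silver 2

Total 99066; standard divisor 99066/11 = 9006.
Standard quotas: Red 1.8936, Blue 2.2644, Green 2.8343, Gold 2.1183, Silver 1.8894.
Lower quotas: Red 1, Blue 2, Green 2, Gold 2, Silver 1 (sum 8, leaving 3 seats).
Remainders in descending order: Red 0.8936, Silver 0.8894, Green 0.8343, Blue 0.2644, Gold 0.1183.
Largest remainders: Red, Silver, Green receive the extra seats.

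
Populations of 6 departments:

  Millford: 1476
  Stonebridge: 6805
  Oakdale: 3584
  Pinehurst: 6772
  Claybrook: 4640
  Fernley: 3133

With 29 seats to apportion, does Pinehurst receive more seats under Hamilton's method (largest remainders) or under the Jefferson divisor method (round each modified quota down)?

Jefferson

Hamilton: Millford 2, Stonebridge 8, Oakdale 4, Pinehurst 7, Claybrook 5, Fernley 3.
Jefferson: Millford 1, Stonebridge 8, Oakdale 4, Pinehurst 8, Claybrook 5, Fernley 3.
Pinehurst gets 7 under Hamilton and 8 under Jefferson.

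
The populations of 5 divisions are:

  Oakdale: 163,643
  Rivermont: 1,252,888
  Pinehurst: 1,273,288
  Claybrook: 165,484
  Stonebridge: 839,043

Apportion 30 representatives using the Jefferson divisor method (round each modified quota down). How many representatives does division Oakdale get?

Standard divisor 3694346/30 ≈ 123144.867; standard quotas: Oakdale 1.329, Rivermont 10.174, Pinehurst 10.340, Claybrook 1.344, Stonebridge 6.813.
Rounding down gives 1, 10, 10, 1, 6 = 28 seats, so the divisor must be adjusted.
With modified divisor 114800: modified quotas Oakdale 1.425, Rivermont 10.914, Pinehurst 11.091, Claybrook 1.441, Stonebridge 7.309.
Rounding down: Oakdale 1, Rivermont 10, Pinehurst 11, Claybrook 1, Stonebridge 7 (total 30).
Oakdale receives 1.

1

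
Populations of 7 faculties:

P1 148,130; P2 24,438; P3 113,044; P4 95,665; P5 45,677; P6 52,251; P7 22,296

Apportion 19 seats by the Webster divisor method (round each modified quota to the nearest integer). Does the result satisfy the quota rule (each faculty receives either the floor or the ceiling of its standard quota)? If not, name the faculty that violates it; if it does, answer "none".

none

Standard quotas: P1 5.612, P2 0.926, P3 4.283, P4 3.624, P5 1.731, P6 1.980, P7 0.845.
Webster allocation: P1 5, P2 1, P3 4, P4 4, P5 2, P6 2, P7 1.
Every allocation lies between the lower and upper quota.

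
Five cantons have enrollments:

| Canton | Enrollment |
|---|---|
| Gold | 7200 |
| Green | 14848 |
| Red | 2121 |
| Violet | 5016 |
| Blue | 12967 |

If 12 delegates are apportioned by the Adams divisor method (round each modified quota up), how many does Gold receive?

Standard divisor 42152/12 ≈ 3512.667; standard quotas: Gold 2.050, Green 4.227, Red 0.604, Violet 1.428, Blue 3.691.
Rounding up gives 3, 5, 1, 2, 4 = 15 seats, so the divisor must be adjusted.
With modified divisor 4600: modified quotas Gold 1.565, Green 3.228, Red 0.461, Violet 1.090, Blue 2.819.
Rounding up: Gold 2, Green 4, Red 1, Violet 2, Blue 3 (total 12).
Gold receives 2.

2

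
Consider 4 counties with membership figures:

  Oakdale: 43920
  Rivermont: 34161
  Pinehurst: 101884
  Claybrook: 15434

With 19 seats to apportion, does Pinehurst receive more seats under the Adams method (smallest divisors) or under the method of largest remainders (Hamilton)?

Adams: Oakdale 4, Rivermont 4, Pinehurst 9, Claybrook 2.
Hamilton: Oakdale 4, Rivermont 3, Pinehurst 10, Claybrook 2.
Pinehurst gets 9 under Adams and 10 under Hamilton.

Hamilton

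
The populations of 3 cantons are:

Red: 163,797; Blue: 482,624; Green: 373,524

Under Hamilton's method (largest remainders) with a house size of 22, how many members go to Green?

8

Total 1019945; standard divisor 1019945/22 ≈ 46361.136.
Standard quotas: Red 3.5331, Blue 10.4101, Green 8.0568.
Lower quotas: Red 3, Blue 10, Green 8 (sum 21, leaving 1 seat).
Remainders in descending order: Red 0.5331, Blue 0.4101, Green 0.0568.
Largest remainder: Red receives the extra seat.
Green receives 8.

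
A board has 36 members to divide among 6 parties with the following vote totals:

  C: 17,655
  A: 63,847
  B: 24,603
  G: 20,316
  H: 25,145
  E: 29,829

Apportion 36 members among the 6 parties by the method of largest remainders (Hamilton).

C: 3, A: 13, B: 5, G: 4, H: 5, E: 6

Total 181395; standard divisor 181395/36 ≈ 5038.75.
Standard quotas: C 3.5038, A 12.6712, B 4.8828, G 4.0320, H 4.9903, E 5.9199.
Lower quotas: C 3, A 12, B 4, G 4, H 4, E 5 (sum 32, leaving 4 seats).
Remainders in descending order: H 0.9903, E 0.9199, B 0.8828, A 0.6712, C 0.5038, G 0.0320.
The surplus seats go to H, E, B, A.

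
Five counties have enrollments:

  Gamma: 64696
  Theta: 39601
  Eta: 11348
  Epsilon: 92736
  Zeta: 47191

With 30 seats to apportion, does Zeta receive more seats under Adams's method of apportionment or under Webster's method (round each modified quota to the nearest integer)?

Adams

Adams: Gamma 7, Theta 5, Eta 2, Epsilon 10, Zeta 6.
Webster: Gamma 8, Theta 5, Eta 1, Epsilon 11, Zeta 5.
Zeta gets 6 under Adams and 5 under Webster.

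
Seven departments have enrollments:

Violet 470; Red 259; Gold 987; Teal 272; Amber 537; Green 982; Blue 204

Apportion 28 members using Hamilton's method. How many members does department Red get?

2

The standard divisor is 3711/28 ≈ 132.536.
Standard quotas: Violet 3.546, Red 1.954, Gold 7.447, Teal 2.052, Amber 4.052, Green 7.409, Blue 1.539.
Lower quotas: Violet 3, Red 1, Gold 7, Teal 2, Amber 4, Green 7, Blue 1 (sum 25, leaving 3 seats).
Remainders in descending order: Red 0.954, Violet 0.546, Blue 0.539, Gold 0.447, Green 0.409, Teal 0.052, Amber 0.052.
The surplus seats go to Red, Violet, Blue.
Red receives 2.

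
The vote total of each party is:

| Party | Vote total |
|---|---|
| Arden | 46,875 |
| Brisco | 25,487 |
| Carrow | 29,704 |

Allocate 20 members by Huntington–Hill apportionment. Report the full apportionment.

With divisor 5182: modified quotas Arden 9.046, Brisco 4.918, Carrow 5.732.
Geometric-mean thresholds: Arden √(9·10)=9.487, Brisco √(4·5)=4.472, Carrow √(5·6)=5.477.
Each quota rounded against its threshold gives Arden 9, Brisco 5, Carrow 6 (total 20).

Arden 9, Brisco 5, Carrow 6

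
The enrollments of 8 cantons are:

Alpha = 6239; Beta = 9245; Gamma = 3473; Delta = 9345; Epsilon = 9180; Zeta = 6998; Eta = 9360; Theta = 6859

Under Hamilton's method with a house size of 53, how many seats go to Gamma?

Standard divisor: 60699 ÷ 53 ≈ 1145.264.
Standard quotas: Alpha 5.4477, Beta 8.0724, Gamma 3.0325, Delta 8.1597, Epsilon 8.0156, Zeta 6.1104, Eta 8.1728, Theta 5.9890.
Lower quotas: Alpha 5, Beta 8, Gamma 3, Delta 8, Epsilon 8, Zeta 6, Eta 8, Theta 5 (sum 51, leaving 2 seats).
Remainders in descending order: Theta 0.9890, Alpha 0.4477, Eta 0.1728, Delta 0.1597, Zeta 0.1104, Beta 0.0724, Gamma 0.0325, Epsilon 0.0156.
Largest remainders: Theta, Alpha receive the extra seats.
Gamma receives 3.

3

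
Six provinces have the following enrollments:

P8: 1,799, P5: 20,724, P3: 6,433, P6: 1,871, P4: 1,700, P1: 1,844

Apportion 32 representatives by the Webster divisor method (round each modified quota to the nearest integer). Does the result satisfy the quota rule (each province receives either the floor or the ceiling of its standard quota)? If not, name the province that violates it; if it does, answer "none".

P5

Standard quotas: P8 1.675, P5 19.294, P3 5.989, P6 1.742, P4 1.583, P1 1.717.
Webster allocation: P8 2, P5 18, P3 6, P6 2, P4 2, P1 2.
P5 has quota 19.294 (lower 19, upper 20) but receives 18 — outside the quota interval.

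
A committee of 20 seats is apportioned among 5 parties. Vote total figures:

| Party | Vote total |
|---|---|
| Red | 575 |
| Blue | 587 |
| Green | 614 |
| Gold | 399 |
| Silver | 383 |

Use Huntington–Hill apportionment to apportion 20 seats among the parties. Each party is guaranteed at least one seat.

With divisor 130: modified quotas Red 4.423, Blue 4.515, Green 4.723, Gold 3.069, Silver 2.946.
Geometric-mean thresholds: Red √(4·5)=4.472, Blue √(4·5)=4.472, Green √(4·5)=4.472, Gold √(3·4)=3.464, Silver √(2·3)=2.449.
Each quota rounded against its threshold gives Red 4, Blue 5, Green 5, Gold 3, Silver 3 (total 20).

Red 4; Blue 5; Green 5; Gold 3; Silver 3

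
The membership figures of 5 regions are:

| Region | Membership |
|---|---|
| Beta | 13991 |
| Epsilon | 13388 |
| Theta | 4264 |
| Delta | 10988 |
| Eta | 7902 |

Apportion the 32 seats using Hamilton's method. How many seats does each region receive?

Standard divisor: 50533 ÷ 32 ≈ 1579.156.
Standard quotas: Beta 8.8598, Epsilon 8.4779, Theta 2.7002, Delta 6.9581, Eta 5.0039.
Lower quotas: Beta 8, Epsilon 8, Theta 2, Delta 6, Eta 5 (sum 29, leaving 3 seats).
Remainders in descending order: Delta 0.9581, Beta 0.8598, Theta 0.7002, Epsilon 0.4779, Eta 0.0039.
The surplus seats go to Delta, Beta, Theta.

Beta=9, Epsilon=8, Theta=3, Delta=7, Eta=5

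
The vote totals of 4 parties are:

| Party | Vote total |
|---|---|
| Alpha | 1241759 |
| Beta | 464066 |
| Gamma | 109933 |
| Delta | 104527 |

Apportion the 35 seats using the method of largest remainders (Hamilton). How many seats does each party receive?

Alpha: 23, Beta: 8, Gamma: 2, Delta: 2

Standard divisor: 1920285 ÷ 35 ≈ 54865.286.
Standard quotas: Alpha 22.6329, Beta 8.4583, Gamma 2.0037, Delta 1.9052.
Lower quotas: Alpha 22, Beta 8, Gamma 2, Delta 1 (sum 33, leaving 2 seats).
Remainders in descending order: Delta 0.9052, Alpha 0.6329, Beta 0.4583, Gamma 0.0037.
The surplus seats go to Delta, Alpha.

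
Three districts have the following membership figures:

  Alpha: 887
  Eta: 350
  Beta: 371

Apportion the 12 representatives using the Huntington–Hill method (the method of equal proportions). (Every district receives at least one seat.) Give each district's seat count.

With divisor 140: modified quotas Alpha 6.336, Eta 2.500, Beta 2.650.
Geometric-mean thresholds: Alpha √(6·7)=6.481, Eta √(2·3)=2.449, Beta √(2·3)=2.449.
Each quota rounded against its threshold gives Alpha 6, Eta 3, Beta 3 (total 12).

Alpha 6; Eta 3; Beta 3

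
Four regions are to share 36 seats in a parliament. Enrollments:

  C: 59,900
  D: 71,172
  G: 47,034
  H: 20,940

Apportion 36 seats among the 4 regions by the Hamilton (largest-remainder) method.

Total 199046; standard divisor 199046/36 ≈ 5529.056.
Standard quotas: C 10.8337, D 12.8724, G 8.5067, H 3.7873.
Lower quotas: C 10, D 12, G 8, H 3 (sum 33, leaving 3 seats).
Remainders in descending order: D 0.8724, C 0.8337, H 0.7873, G 0.5067.
Largest remainders: D, C, H receive the extra seats.

C 11, D 13, G 8, H 4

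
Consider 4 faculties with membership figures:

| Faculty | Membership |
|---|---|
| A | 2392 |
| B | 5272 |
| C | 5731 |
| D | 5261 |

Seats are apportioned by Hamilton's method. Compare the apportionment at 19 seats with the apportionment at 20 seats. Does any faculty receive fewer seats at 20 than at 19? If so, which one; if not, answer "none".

A

At 19 seats: A 3, B 5, C 6, D 5.
At 20 seats: A 2, B 6, C 6, D 6.
A drops from 3 to 2.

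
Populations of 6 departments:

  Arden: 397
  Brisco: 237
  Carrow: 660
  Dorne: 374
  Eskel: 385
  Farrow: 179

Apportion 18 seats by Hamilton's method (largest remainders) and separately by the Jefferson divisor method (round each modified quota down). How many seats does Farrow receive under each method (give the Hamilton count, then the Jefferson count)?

Hamilton: Arden 3, Brisco 2, Carrow 5, Dorne 3, Eskel 3, Farrow 2.
Jefferson: Arden 3, Brisco 2, Carrow 6, Dorne 3, Eskel 3, Farrow 1.
Farrow gets 2 under Hamilton and 1 under Jefferson.

2 and 1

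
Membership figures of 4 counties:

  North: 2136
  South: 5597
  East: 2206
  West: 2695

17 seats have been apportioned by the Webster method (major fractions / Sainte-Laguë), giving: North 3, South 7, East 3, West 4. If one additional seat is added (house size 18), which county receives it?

South

Priority for the next seat is population ÷ (current seats + 0.5).
Priorities: North 610.286, South 746.267, East 630.286, West 598.889.
Highest priority: South.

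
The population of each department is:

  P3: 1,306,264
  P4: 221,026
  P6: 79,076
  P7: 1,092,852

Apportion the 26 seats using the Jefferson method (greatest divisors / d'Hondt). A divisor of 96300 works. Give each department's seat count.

With modified divisor 96300: modified quotas P3 13.565, P4 2.295, P6 0.821, P7 11.348.
Rounding down: P3 13, P4 2, P6 0, P7 11 (total 26).

P3=13; P4=2; P6=0; P7=11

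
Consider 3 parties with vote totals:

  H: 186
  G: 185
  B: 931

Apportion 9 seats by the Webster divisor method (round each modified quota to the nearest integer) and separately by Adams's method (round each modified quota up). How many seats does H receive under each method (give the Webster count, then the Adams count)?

Webster: H 1, G 1, B 7.
Adams: H 2, G 1, B 6.
H gets 1 under Webster and 2 under Adams.

1 and 2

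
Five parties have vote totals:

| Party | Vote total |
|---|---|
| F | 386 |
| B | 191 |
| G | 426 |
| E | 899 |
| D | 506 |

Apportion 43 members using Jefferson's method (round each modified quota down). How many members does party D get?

Standard divisor 2408/43 ≈ 56; standard quotas: F 6.893, B 3.411, G 7.607, E 16.054, D 9.036.
Rounding down gives 6, 3, 7, 16, 9 = 41 seats, so the divisor must be adjusted.
With modified divisor 53: modified quotas F 7.283, B 3.604, G 8.038, E 16.962, D 9.547.
Rounding down: F 7, B 3, G 8, E 16, D 9 (total 43).
D receives 9.

9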